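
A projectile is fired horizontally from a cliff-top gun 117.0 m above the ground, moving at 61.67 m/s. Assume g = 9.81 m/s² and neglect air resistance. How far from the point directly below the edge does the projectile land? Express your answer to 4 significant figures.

301.2 m

Initial vertical velocity is zero, so the fall time comes from h = ½ g t²: t = √(2 × 117.0 / 9.81) = 4.8840 s.
Horizontal motion is uniform at 61.67 m/s, so x = 61.67 × 4.8840 = 301.2 m.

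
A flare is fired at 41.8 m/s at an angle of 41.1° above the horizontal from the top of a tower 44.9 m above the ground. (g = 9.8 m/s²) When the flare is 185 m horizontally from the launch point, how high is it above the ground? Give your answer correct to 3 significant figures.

37.3 m

v_x = 41.8 cos 41.1° = 31.50 m/s, v_y0 = 41.8 sin 41.1° = 27.48 m/s.
Time to reach x = 185 m: t = x / v_x = 185 / 31.50 = 5.873 s.
y = 44.9 + v_y0 t − ½ g t² = 44.9 + 27.48×5.873 − 4.900×5.873² = 37.3 m.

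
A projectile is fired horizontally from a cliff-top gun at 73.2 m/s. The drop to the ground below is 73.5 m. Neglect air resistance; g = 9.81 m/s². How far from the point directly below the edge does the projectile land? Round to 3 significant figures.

283 m

Initial vertical velocity is zero, so the fall time comes from h = ½ g t²: t = √(2 × 73.5 / 9.81) = 3.871 s.
Horizontal motion is uniform at 73.2 m/s, so x = 73.2 × 3.871 = 283 m.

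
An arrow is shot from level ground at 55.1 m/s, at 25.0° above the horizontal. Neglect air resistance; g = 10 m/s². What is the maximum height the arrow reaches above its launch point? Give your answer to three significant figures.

27.1 m

Vertical component of launch velocity: v_y = 55.1 sin 25.0° = 23.29 m/s.
At the highest point the vertical velocity is zero, so v_y² = 2 g h_max.
h_max = (23.29)² / (2 × 10) = 542.4 / 20.00 = 27.1 m.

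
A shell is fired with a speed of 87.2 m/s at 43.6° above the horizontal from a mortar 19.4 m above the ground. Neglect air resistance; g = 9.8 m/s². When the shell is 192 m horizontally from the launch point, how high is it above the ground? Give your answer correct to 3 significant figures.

157 m

v_x = 87.2 cos 43.6° = 63.15 m/s, v_y0 = 87.2 sin 43.6° = 60.13 m/s.
Time to reach x = 192 m: t = x / v_x = 192 / 63.15 = 3.040 s.
y = 19.4 + v_y0 t − ½ g t² = 19.4 + 60.13×3.040 − 4.900×3.040² = 157 m.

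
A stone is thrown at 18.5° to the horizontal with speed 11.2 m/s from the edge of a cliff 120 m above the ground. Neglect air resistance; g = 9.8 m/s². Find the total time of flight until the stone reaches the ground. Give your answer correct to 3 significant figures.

5.32 s

Vertical component: v_y = 11.2 sin 18.5° = 3.554 m/s.
Taking up as positive with launch at y = 120 m, landing at y = 0: 0 = 120 + 3.554 t − ½(9.8) t².
Solving 4.900 t² − 3.554 t − 120 = 0 gives t = [3.554 + √(3.554² + 4·4.900·120)] / 9.800 = 5.32 s.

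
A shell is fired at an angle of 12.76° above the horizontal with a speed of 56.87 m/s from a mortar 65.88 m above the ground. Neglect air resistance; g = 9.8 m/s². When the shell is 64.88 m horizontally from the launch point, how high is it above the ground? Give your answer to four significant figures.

73.87 m

v_x = 56.87 cos 12.76° = 55.466 m/s, v_y0 = 56.87 sin 12.76° = 12.561 m/s.
Time to reach x = 64.88 m: t = x / v_x = 64.88 / 55.466 = 1.1697 s.
y = 65.88 + v_y0 t − ½ g t² = 65.88 + 12.561×1.1697 − 4.900×1.1697² = 73.87 m.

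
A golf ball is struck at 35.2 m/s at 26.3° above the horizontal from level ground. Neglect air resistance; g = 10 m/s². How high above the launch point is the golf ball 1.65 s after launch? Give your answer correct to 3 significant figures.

v_y0 = 35.2 sin 26.3° = 15.60 m/s.
y(t) = v_y0 t − ½ g t² = 15.60×1.65 − 5.000×1.65² = 12.1 m.

12.1 m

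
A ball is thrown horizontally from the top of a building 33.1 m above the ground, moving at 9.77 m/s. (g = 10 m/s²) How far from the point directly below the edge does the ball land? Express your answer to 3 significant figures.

25.1 m

Initial vertical velocity is zero, so the fall time comes from h = ½ g t²: t = √(2 × 33.1 / 10) = 2.573 s.
Horizontal motion is uniform at 9.77 m/s, so x = 9.77 × 2.573 = 25.1 m.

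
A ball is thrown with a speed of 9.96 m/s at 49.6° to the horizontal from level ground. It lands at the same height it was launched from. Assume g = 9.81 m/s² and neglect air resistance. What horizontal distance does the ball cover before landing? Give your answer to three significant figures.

9.98 m

Components: v_x = 9.96 cos 49.6° = 6.455 m/s, v_y = 9.96 sin 49.6° = 7.585 m/s.
Time of flight (same landing height): t = 2 v_y / g = 2 × 7.585 / 9.81 = 1.546 s.
Range: R = v_x · t = 6.455 × 1.546 = 9.98 m.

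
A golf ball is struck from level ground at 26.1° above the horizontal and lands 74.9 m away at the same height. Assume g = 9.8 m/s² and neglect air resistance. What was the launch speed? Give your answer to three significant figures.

On level ground, R = v₀² sin(2θ) / g, so v₀ = √(R g / sin 2θ).
sin(2 × 26.1°) = 0.7902.
v₀ = √(74.9 × 9.8 / 0.7902) = √928.9 = 30.5 m/s.

30.5 m/s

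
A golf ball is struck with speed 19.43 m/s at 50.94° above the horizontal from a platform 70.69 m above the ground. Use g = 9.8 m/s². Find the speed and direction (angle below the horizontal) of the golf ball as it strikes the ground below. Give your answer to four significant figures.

41.99 m/s at 73.05° below the horizontal

v_x = 19.43 cos 50.94° = 12.244 m/s (constant).
|v_y| at impact = √((15.087)² + 2×9.8×70.69) = 40.164 m/s.
Speed = √(12.244² + 40.164²) = 41.99 m/s; angle = arctan(40.164/12.244) = 73.05° below horizontal.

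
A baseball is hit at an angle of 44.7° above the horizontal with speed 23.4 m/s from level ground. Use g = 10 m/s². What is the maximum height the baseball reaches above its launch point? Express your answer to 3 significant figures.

Vertical component of launch velocity: v_y = 23.4 sin 44.7° = 16.46 m/s.
At the highest point the vertical velocity is zero, so v_y² = 2 g h_max.
h_max = (16.46)² / (2 × 10) = 270.9 / 20.00 = 13.5 m.

13.5 m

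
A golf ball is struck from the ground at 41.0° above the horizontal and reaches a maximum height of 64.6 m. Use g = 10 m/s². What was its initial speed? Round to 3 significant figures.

54.8 m/s

At maximum height v_y = 0, so (v₀ sin θ)² = 2 g H.
v₀ sin 41.0° = √(2 × 10 × 64.6) = 35.94 m/s.
v₀ = 35.94 / sin 41.0° = 35.94 / 0.6561 = 54.8 m/s.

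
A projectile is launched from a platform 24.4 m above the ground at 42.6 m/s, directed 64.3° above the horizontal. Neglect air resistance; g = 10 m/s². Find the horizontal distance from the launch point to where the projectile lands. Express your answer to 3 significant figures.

Components: v_x = 42.6 cos 64.3° = 18.47 m/s, v_y = 42.6 sin 64.3° = 38.39 m/s.
Vertical: 0 = 24.4 + 38.39 t − ½(10) t² ⇒ 5.000 t² − 38.39 t − 24.4 = 0.
t = [38.39 + √(1474 + 488.0)] / 10.00 = 8.268 s.
Horizontal: R = v_x · t = 18.47 × 8.268 = 153 m.

153 m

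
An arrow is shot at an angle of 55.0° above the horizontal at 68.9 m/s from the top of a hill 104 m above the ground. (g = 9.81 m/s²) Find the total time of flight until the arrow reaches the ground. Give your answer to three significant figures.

Vertical component: v_y = 68.9 sin 55.0° = 56.44 m/s.
Taking up as positive with launch at y = 104 m, landing at y = 0: 0 = 104 + 56.44 t − ½(9.81) t².
Solving 4.905 t² − 56.44 t − 104 = 0 gives t = [56.44 + √(56.44² + 4·4.905·104)] / 9.810 = 13.1 s.

13.1 s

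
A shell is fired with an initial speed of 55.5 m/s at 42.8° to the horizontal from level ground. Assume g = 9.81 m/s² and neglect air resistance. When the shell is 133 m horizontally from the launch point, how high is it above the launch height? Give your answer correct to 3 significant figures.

v_x = 55.5 cos 42.8° = 40.72 m/s, v_y0 = 55.5 sin 42.8° = 37.71 m/s.
Time to reach x = 133 m: t = x / v_x = 133 / 40.72 = 3.266 s.
y = v_y0 t − ½ g t² = 37.71×3.266 − 4.905×3.266² = 70.8 m.

70.8 m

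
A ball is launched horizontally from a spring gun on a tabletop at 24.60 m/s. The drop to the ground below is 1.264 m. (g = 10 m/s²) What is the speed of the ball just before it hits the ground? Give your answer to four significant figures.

25.11 m/s

Fall time: t = √(2 × 1.264 / 10) = 0.50279 s.
At impact: v_x = 24.60 m/s (unchanged), v_y = g t = 10 × 0.50279 = 5.0279 m/s.
Speed = √(v_x² + v_y²) = √(605.16 + 25.280) = 25.11 m/s.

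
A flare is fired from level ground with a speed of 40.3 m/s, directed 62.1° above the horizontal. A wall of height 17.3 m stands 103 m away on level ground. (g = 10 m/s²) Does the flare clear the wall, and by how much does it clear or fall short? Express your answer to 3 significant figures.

v_x = 40.3 cos 62.1° = 18.86 m/s; v_y0 = 40.3 sin 62.1° = 35.62 m/s.
Time to reach the wall: t = 103 / 18.86 = 5.461 s.
Height at that point: y = 35.62×5.461 − 5.000×5.461² = 45.41 m.
That is 45.41 − 17.3 = 28.1 m above the top of the wall, so the flare clears it.

Yes — it clears the wall by 28.1 m.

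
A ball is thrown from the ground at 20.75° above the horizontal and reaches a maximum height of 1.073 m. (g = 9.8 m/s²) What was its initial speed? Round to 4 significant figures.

12.94 m/s

At maximum height v_y = 0, so (v₀ sin θ)² = 2 g H.
v₀ sin 20.75° = √(2 × 9.8 × 1.073) = 4.5859 m/s.
v₀ = 4.5859 / sin 20.75° = 4.5859 / 0.3543 = 12.94 m/s.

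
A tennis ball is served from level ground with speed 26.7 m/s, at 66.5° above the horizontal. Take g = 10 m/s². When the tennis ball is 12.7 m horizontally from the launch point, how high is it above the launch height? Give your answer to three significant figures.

22.1 m

v_x = 26.7 cos 66.5° = 10.65 m/s, v_y0 = 26.7 sin 66.5° = 24.49 m/s.
Time to reach x = 12.7 m: t = x / v_x = 12.7 / 10.65 = 1.192 s.
y = v_y0 t − ½ g t² = 24.49×1.192 − 5.000×1.192² = 22.1 m.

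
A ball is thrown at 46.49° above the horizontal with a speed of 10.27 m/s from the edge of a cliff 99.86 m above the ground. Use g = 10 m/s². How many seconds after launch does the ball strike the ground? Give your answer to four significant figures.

Vertical component: v_y = 10.27 sin 46.49° = 7.4484 m/s.
Taking up as positive with launch at y = 99.86 m, landing at y = 0: 0 = 99.86 + 7.4484 t − ½(10) t².
Solving 5.000 t² − 7.4484 t − 99.86 = 0 gives t = [7.4484 + √(7.4484² + 4·5.000·99.86)] / 10.00 = 5.275 s.

5.275 s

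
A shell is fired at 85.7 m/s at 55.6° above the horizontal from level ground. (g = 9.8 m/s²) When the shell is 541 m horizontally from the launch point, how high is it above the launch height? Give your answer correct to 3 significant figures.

v_x = 85.7 cos 55.6° = 48.42 m/s, v_y0 = 85.7 sin 55.6° = 70.71 m/s.
Time to reach x = 541 m: t = x / v_x = 541 / 48.42 = 11.17 s.
y = v_y0 t − ½ g t² = 70.71×11.17 − 4.900×11.17² = 178 m.

178 m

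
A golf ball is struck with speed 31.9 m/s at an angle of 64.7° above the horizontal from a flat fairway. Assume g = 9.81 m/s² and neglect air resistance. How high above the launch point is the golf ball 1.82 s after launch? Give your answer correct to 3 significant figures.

v_y0 = 31.9 sin 64.7° = 28.84 m/s.
y(t) = v_y0 t − ½ g t² = 28.84×1.82 − 4.905×1.82² = 36.2 m.

36.2 m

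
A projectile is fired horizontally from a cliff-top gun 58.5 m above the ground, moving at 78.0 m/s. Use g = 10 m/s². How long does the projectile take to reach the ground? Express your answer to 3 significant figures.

3.42 s

The horizontal speed doesn't affect the fall. With v_y0 = 0, h = ½ g t².
t = √(2 × 58.5 / 10) = √11.70 = 3.42 s.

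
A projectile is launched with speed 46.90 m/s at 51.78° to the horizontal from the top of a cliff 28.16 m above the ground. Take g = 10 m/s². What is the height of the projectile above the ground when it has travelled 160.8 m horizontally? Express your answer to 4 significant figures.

v_x = 46.90 cos 51.78° = 29.016 m/s, v_y0 = 46.90 sin 51.78° = 36.847 m/s.
Time to reach x = 160.8 m: t = x / v_x = 160.8 / 29.016 = 5.5418 s.
y = 28.16 + v_y0 t − ½ g t² = 28.16 + 36.847×5.5418 − 5.000×5.5418² = 78.80 m.

78.80 m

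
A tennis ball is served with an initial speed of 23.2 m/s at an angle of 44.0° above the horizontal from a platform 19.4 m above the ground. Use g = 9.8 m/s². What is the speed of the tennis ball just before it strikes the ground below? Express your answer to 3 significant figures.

v_x = 23.2 cos 44.0° = 16.69 m/s is unchanged throughout.
For the vertical component, v_y² = v_y0² + 2 g h = (16.12)² + 2×9.8×19.4 = 640.1, so |v_y| = 25.30 m/s.
Impact speed = √(v_x² + v_y²) = √(278.6 + 640.1) = 30.3 m/s.

30.3 m/s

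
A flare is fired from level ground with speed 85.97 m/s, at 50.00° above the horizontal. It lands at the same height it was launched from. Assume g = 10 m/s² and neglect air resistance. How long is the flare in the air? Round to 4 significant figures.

Vertical component: v_y = 85.97 sin 50.00° = 65.857 m/s.
For a projectile landing at launch height, time of flight is t = 2 v_y / g = 2 × 65.857 / 10 = 13.17 s.

13.17 s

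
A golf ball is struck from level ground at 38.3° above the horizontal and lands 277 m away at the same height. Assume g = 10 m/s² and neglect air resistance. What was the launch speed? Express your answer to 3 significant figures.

On level ground, R = v₀² sin(2θ) / g, so v₀ = √(R g / sin 2θ).
sin(2 × 38.3°) = 0.9728.
v₀ = √(277 × 10 / 0.9728) = √2847 = 53.4 m/s.

53.4 m/s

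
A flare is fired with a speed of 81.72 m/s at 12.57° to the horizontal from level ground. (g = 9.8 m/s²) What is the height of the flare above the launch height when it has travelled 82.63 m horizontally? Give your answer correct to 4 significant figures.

13.17 m

v_x = 81.72 cos 12.57° = 79.761 m/s, v_y0 = 81.72 sin 12.57° = 17.785 m/s.
Time to reach x = 82.63 m: t = x / v_x = 82.63 / 79.761 = 1.0360 s.
y = v_y0 t − ½ g t² = 17.785×1.0360 − 4.900×1.0360² = 13.17 m.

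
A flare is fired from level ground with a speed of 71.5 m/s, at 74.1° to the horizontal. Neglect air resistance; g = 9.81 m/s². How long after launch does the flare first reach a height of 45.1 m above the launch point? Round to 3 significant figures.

0.690 s

v_y0 = 71.5 sin 74.1° = 68.76 m/s.
Set y = v_y0 t − ½ g t² = 45.1: 4.905 t² − 68.76 t + 45.1 = 0.
t = [68.76 ± √(4728 − 884.9)] / 9.81 = (68.76 ± 61.99) / 9.81, giving t = 0.690 s or t = 13.3 s.
The flare is on the way up at the first time, so t = 0.690 s.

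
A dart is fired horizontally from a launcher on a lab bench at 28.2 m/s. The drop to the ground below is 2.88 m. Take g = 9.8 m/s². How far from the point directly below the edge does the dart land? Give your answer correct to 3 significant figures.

21.6 m

Initial vertical velocity is zero, so the fall time comes from h = ½ g t²: t = √(2 × 2.88 / 9.8) = 0.7667 s.
Horizontal motion is uniform at 28.2 m/s, so x = 28.2 × 0.7667 = 21.6 m.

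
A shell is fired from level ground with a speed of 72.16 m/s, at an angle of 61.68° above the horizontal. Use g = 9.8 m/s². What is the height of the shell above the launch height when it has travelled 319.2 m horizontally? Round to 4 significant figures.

166.3 m

v_x = 72.16 cos 61.68° = 34.232 m/s, v_y0 = 72.16 sin 61.68° = 63.523 m/s.
Time to reach x = 319.2 m: t = x / v_x = 319.2 / 34.232 = 9.3246 s.
y = v_y0 t − ½ g t² = 63.523×9.3246 − 4.900×9.3246² = 166.3 m.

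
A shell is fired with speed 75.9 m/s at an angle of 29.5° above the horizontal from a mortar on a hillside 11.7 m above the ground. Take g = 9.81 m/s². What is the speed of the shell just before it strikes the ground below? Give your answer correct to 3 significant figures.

v_x = 75.9 cos 29.5° = 66.06 m/s is unchanged throughout.
For the vertical component, v_y² = v_y0² + 2 g h = (37.37)² + 2×9.81×11.7 = 1626, so |v_y| = 40.32 m/s.
Impact speed = √(v_x² + v_y²) = √(4364 + 1626) = 77.4 m/s.

77.4 m/s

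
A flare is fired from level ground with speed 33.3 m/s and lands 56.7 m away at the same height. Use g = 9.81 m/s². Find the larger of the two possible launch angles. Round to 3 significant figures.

74.9°

Level-ground range: R = v₀² sin(2θ)/g ⇒ sin 2θ = R g / v₀² = 56.7×9.81/33.3² = 0.5016.
2θ = arcsin(0.5016) = 30.11° or 180° − 30.11° = 149.89°.
So θ = 15.1° or θ = 74.9°.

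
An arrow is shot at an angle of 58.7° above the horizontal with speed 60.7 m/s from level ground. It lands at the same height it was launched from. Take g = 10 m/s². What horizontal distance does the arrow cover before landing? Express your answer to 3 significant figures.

327 m

For level ground, R = v₀² sin(2θ) / g.
sin(2 × 58.7°) = sin 117.4° = 0.8878.
R = (60.7)² × 0.8878 / 10 = 327 m.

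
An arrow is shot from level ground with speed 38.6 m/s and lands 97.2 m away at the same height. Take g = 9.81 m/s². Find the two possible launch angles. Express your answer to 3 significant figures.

Level-ground range: R = v₀² sin(2θ)/g ⇒ sin 2θ = R g / v₀² = 97.2×9.81/38.6² = 0.6400.
2θ = arcsin(0.6400) = 39.79° or 180° − 39.79° = 140.21°.
So θ = 19.9° or θ = 70.1°.

19.9° and 70.1°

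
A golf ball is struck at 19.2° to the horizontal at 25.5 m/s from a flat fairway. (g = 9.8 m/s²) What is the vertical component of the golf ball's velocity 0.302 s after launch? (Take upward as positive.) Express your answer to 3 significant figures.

Initial vertical component: v_y0 = 25.5 sin 19.2° = 8.386 m/s.
v_y(t) = v_y0 − g t = 8.386 − 9.8 × 0.302 = 5.43 m/s.

5.43 m/s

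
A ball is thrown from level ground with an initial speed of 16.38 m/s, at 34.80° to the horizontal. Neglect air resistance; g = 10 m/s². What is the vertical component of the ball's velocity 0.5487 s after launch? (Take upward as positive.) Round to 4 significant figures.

Initial vertical component: v_y0 = 16.38 sin 34.80° = 9.3483 m/s.
v_y(t) = v_y0 − g t = 9.3483 − 10 × 0.5487 = 3.861 m/s.

3.861 m/s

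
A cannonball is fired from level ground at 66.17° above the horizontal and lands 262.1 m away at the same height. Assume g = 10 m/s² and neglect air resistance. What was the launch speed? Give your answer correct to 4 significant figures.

59.55 m/s

On level ground, R = v₀² sin(2θ) / g, so v₀ = √(R g / sin 2θ).
sin(2 × 66.17°) = 0.7392.
v₀ = √(262.1 × 10 / 0.7392) = √3545.7 = 59.55 m/s.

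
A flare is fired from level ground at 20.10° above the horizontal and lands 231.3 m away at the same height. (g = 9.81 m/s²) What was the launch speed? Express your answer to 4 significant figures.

59.29 m/s

On level ground, R = v₀² sin(2θ) / g, so v₀ = √(R g / sin 2θ).
sin(2 × 20.10°) = 0.6455.
v₀ = √(231.3 × 9.81 / 0.6455) = √3515.2 = 59.29 m/s.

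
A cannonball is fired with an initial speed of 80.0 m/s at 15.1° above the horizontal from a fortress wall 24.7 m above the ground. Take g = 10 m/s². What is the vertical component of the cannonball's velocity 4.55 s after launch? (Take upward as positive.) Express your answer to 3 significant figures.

-24.7 m/s

Initial vertical component: v_y0 = 80.0 sin 15.1° = 20.84 m/s.
v_y(t) = v_y0 − g t = 20.84 − 10 × 4.55 = -24.7 m/s.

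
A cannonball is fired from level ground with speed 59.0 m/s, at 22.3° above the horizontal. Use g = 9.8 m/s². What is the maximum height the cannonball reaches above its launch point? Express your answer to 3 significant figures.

25.6 m

Vertical component of launch velocity: v_y = 59.0 sin 22.3° = 22.39 m/s.
At the highest point the vertical velocity is zero, so v_y² = 2 g h_max.
h_max = (22.39)² / (2 × 9.8) = 501.3 / 19.60 = 25.6 m.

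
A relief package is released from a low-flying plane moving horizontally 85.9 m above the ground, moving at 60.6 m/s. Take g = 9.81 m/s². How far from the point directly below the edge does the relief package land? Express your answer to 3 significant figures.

254 m

Initial vertical velocity is zero, so the fall time comes from h = ½ g t²: t = √(2 × 85.9 / 9.81) = 4.185 s.
Horizontal motion is uniform at 60.6 m/s, so x = 60.6 × 4.185 = 254 m.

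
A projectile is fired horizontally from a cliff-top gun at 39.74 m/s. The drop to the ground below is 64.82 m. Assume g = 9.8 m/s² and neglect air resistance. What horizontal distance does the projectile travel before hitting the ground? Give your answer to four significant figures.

Initial vertical velocity is zero, so the fall time comes from h = ½ g t²: t = √(2 × 64.82 / 9.8) = 3.6371 s.
Horizontal motion is uniform at 39.74 m/s, so x = 39.74 × 3.6371 = 144.5 m.

144.5 m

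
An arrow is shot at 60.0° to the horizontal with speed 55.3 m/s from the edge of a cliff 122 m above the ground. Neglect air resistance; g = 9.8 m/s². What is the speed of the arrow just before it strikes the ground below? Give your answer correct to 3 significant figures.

v_x = 55.3 cos 60.0° = 27.65 m/s is unchanged throughout.
For the vertical component, v_y² = v_y0² + 2 g h = (47.89)² + 2×9.8×122 = 4685, so |v_y| = 68.45 m/s.
Impact speed = √(v_x² + v_y²) = √(764.5 + 4685) = 73.8 m/s.

73.8 m/s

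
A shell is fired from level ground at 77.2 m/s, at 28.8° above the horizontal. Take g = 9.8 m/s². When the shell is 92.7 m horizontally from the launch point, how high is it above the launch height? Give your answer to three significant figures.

41.8 m

v_x = 77.2 cos 28.8° = 67.65 m/s, v_y0 = 77.2 sin 28.8° = 37.19 m/s.
Time to reach x = 92.7 m: t = x / v_x = 92.7 / 67.65 = 1.370 s.
y = v_y0 t − ½ g t² = 37.19×1.370 − 4.900×1.370² = 41.8 m.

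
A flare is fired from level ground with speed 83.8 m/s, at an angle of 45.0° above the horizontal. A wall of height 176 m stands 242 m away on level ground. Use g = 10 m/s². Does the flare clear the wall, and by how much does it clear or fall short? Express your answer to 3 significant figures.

v_x = 83.8 cos 45.0° = 59.26 m/s; v_y0 = 83.8 sin 45.0° = 59.26 m/s.
Time to reach the wall: t = 242 / 59.26 = 4.084 s.
Height at that point: y = 59.26×4.084 − 5.000×4.084² = 158.6 m.
That is 176 − 158.6 = 17.4 m below the top of the wall, so the flare does not clear it.

No — it falls 17.4 m short of clearing the wall.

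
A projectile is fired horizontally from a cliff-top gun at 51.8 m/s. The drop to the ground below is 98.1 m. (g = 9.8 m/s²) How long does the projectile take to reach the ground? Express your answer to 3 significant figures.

4.47 s

The horizontal speed doesn't affect the fall. With v_y0 = 0, h = ½ g t².
t = √(2 × 98.1 / 9.8) = √20.02 = 4.47 s.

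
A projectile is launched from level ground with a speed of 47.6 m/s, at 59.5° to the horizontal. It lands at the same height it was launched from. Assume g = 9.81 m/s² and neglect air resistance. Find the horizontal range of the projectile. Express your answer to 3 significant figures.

Components: v_x = 47.6 cos 59.5° = 24.16 m/s, v_y = 47.6 sin 59.5° = 41.01 m/s.
Time of flight (same landing height): t = 2 v_y / g = 2 × 41.01 / 9.81 = 8.361 s.
Range: R = v_x · t = 24.16 × 8.361 = 202 m.

202 m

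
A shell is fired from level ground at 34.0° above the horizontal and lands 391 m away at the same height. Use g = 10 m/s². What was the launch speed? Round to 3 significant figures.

On level ground, R = v₀² sin(2θ) / g, so v₀ = √(R g / sin 2θ).
sin(2 × 34.0°) = 0.9272.
v₀ = √(391 × 10 / 0.9272) = √4217 = 64.9 m/s.

64.9 m/s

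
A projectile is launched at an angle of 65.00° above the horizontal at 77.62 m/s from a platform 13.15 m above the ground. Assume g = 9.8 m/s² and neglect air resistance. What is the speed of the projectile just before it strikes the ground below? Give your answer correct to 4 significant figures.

v_x = 77.62 cos 65.00° = 32.804 m/s is unchanged throughout.
For the vertical component, v_y² = v_y0² + 2 g h = (70.348)² + 2×9.8×13.15 = 5206.6, so |v_y| = 72.157 m/s.
Impact speed = √(v_x² + v_y²) = √(1076.1 + 5206.6) = 79.26 m/s.

79.26 m/s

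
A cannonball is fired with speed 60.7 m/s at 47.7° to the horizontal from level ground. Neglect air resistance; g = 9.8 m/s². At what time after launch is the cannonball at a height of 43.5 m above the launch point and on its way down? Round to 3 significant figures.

8.06 s

v_y0 = 60.7 sin 47.7° = 44.90 m/s.
Set y = v_y0 t − ½ g t² = 43.5: 4.900 t² − 44.90 t + 43.5 = 0.
t = [44.90 ± √(2016 − 852.6)] / 9.8 = (44.90 ± 34.11) / 9.8, giving t = 1.10 s or t = 8.06 s.
On the way down corresponds to the larger root: t = 8.06 s.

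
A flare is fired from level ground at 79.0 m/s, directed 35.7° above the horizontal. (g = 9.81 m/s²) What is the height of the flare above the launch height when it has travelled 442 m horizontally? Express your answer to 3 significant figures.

v_x = 79.0 cos 35.7° = 64.15 m/s, v_y0 = 79.0 sin 35.7° = 46.10 m/s.
Time to reach x = 442 m: t = x / v_x = 442 / 64.15 = 6.890 s.
y = v_y0 t − ½ g t² = 46.10×6.890 − 4.905×6.890² = 84.8 m.

84.8 m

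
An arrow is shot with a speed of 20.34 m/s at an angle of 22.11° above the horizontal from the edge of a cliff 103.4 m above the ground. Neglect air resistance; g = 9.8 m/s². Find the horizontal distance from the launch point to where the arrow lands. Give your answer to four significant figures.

102.5 m

Components: v_x = 20.34 cos 22.11° = 18.844 m/s, v_y = 20.34 sin 22.11° = 7.6557 m/s.
Vertical: 0 = 103.4 + 7.6557 t − ½(9.8) t² ⇒ 4.900 t² − 7.6557 t − 103.4 = 0.
t = [7.6557 + √(58.610 + 2026.6)] / 9.800 = 5.4408 s.
Horizontal: R = v_x · t = 18.844 × 5.4408 = 102.5 m.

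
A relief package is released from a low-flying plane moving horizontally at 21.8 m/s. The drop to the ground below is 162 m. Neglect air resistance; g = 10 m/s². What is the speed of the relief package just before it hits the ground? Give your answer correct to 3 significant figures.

61.0 m/s

Fall time: t = √(2 × 162 / 10) = 5.692 s.
At impact: v_x = 21.8 m/s (unchanged), v_y = g t = 10 × 5.692 = 56.92 m/s.
Speed = √(v_x² + v_y²) = √(475.2 + 3240) = 61.0 m/s.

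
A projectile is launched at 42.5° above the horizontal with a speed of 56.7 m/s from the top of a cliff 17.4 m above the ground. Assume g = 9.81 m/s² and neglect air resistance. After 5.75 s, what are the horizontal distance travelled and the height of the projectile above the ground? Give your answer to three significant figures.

v_x = 56.7 cos 42.5° = 41.80 m/s; v_y0 = 56.7 sin 42.5° = 38.31 m/s.
x = v_x t = 41.80 × 5.75 = 240 m.
y = 17.4 + v_y0 t − ½ g t² = 75.5 m.

x = 240 m, y = 75.5 m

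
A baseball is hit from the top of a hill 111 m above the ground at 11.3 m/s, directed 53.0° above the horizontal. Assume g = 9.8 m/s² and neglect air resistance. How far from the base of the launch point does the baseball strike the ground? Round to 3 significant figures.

39.2 m

Components: v_x = 11.3 cos 53.0° = 6.801 m/s, v_y = 11.3 sin 53.0° = 9.025 m/s.
Vertical: 0 = 111 + 9.025 t − ½(9.8) t² ⇒ 4.900 t² − 9.025 t − 111 = 0.
t = [9.025 + √(81.45 + 2176)] / 9.800 = 5.769 s.
Horizontal: R = v_x · t = 6.801 × 5.769 = 39.2 m.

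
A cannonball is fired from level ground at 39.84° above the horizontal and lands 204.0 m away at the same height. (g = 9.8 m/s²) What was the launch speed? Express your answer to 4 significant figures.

On level ground, R = v₀² sin(2θ) / g, so v₀ = √(R g / sin 2θ).
sin(2 × 39.84°) = 0.9838.
v₀ = √(204.0 × 9.8 / 0.9838) = √2032.1 = 45.08 m/s.

45.08 m/s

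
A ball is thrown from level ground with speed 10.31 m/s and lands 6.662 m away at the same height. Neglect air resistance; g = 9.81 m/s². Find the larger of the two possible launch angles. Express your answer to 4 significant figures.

Level-ground range: R = v₀² sin(2θ)/g ⇒ sin 2θ = R g / v₀² = 6.662×9.81/10.31² = 0.6148.
2θ = arcsin(0.6148) = 37.937° or 180° − 37.937° = 142.063°.
So θ = 18.97° or θ = 71.03°.

71.03°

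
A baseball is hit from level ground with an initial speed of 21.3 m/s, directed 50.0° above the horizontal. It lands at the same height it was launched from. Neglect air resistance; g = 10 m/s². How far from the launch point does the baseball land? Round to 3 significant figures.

Components: v_x = 21.3 cos 50.0° = 13.69 m/s, v_y = 21.3 sin 50.0° = 16.32 m/s.
Time of flight (same landing height): t = 2 v_y / g = 2 × 16.32 / 10 = 3.264 s.
Range: R = v_x · t = 13.69 × 3.264 = 44.7 m.

44.7 m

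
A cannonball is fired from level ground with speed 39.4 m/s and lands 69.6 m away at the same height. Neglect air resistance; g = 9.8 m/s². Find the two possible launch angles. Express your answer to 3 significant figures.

Level-ground range: R = v₀² sin(2θ)/g ⇒ sin 2θ = R g / v₀² = 69.6×9.8/39.4² = 0.4394.
2θ = arcsin(0.4394) = 26.07° or 180° − 26.07° = 153.93°.
So θ = 13.0° or θ = 77.0°.

13.0° and 77.0°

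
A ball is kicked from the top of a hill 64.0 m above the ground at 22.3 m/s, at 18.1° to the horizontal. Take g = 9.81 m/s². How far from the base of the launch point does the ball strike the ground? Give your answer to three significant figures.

Components: v_x = 22.3 cos 18.1° = 21.20 m/s, v_y = 22.3 sin 18.1° = 6.928 m/s.
Vertical: 0 = 64.0 + 6.928 t − ½(9.81) t² ⇒ 4.905 t² − 6.928 t − 64.0 = 0.
t = [6.928 + √(48.00 + 1256)] / 9.810 = 4.387 s.
Horizontal: R = v_x · t = 21.20 × 4.387 = 93.0 m.

93.0 m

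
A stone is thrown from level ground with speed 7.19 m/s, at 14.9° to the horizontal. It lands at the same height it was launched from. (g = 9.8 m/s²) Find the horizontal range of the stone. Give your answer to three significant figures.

Components: v_x = 7.19 cos 14.9° = 6.948 m/s, v_y = 7.19 sin 14.9° = 1.849 m/s.
Time of flight (same landing height): t = 2 v_y / g = 2 × 1.849 / 9.8 = 0.3773 s.
Range: R = v_x · t = 6.948 × 0.3773 = 2.62 m.

2.62 m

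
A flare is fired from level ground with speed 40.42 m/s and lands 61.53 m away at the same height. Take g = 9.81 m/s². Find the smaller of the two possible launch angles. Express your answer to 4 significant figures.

10.84°

Level-ground range: R = v₀² sin(2θ)/g ⇒ sin 2θ = R g / v₀² = 61.53×9.81/40.42² = 0.3695.
2θ = arcsin(0.3695) = 21.685° or 180° − 21.685° = 158.315°.
So θ = 10.84° or θ = 79.16°.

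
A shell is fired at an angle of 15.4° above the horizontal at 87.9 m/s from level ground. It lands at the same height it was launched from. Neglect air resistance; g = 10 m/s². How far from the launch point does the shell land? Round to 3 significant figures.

For level ground, R = v₀² sin(2θ) / g.
sin(2 × 15.4°) = sin 30.80° = 0.5120.
R = (87.9)² × 0.5120 / 10 = 396 m.

396 m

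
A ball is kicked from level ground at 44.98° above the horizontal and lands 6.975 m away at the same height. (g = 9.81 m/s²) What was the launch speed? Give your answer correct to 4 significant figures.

On level ground, R = v₀² sin(2θ) / g, so v₀ = √(R g / sin 2θ).
sin(2 × 44.98°) = 1.0000.
v₀ = √(6.975 × 9.81 / 1.0000) = √68.425 = 8.272 m/s.

8.272 m/s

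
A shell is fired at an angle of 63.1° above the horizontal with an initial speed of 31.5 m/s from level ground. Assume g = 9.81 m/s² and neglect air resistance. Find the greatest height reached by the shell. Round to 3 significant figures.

Vertical component of launch velocity: v_y = 31.5 sin 63.1° = 28.09 m/s.
At the highest point the vertical velocity is zero, so v_y² = 2 g h_max.
h_max = (28.09)² / (2 × 9.81) = 789.0 / 19.62 = 40.2 m.

40.2 m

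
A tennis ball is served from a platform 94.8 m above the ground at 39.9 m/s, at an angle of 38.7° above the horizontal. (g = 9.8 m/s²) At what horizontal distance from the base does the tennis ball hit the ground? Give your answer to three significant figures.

Components: v_x = 39.9 cos 38.7° = 31.14 m/s, v_y = 39.9 sin 38.7° = 24.95 m/s.
Vertical: 0 = 94.8 + 24.95 t − ½(9.8) t² ⇒ 4.900 t² − 24.95 t − 94.8 = 0.
t = [24.95 + √(622.5 + 1858)] / 9.800 = 7.628 s.
Horizontal: R = v_x · t = 31.14 × 7.628 = 238 m.

238 m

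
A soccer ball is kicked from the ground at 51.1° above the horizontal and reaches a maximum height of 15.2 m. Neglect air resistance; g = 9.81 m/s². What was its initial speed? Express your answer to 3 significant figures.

At maximum height v_y = 0, so (v₀ sin θ)² = 2 g H.
v₀ sin 51.1° = √(2 × 9.81 × 15.2) = 17.27 m/s.
v₀ = 17.27 / sin 51.1° = 17.27 / 0.7782 = 22.2 m/s.

22.2 m/s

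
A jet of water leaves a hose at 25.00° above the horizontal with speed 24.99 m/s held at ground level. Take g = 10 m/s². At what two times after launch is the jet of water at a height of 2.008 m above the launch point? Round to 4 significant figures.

0.2113 s and 1.901 s

v_y0 = 24.99 sin 25.00° = 10.561 m/s.
Set y = v_y0 t − ½ g t² = 2.008: 5.000 t² − 10.561 t + 2.008 = 0.
t = [10.561 ± √(111.53 − 40.160)] / 10 = (10.561 ± 8.4481) / 10, giving t = 0.2113 s or t = 1.901 s.
So the jet of water is at 2.008 m at t = 0.2113 s (rising) and t = 1.901 s (falling).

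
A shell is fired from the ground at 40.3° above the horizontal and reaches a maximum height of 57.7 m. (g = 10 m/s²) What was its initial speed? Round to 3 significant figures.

At maximum height v_y = 0, so (v₀ sin θ)² = 2 g H.
v₀ sin 40.3° = √(2 × 10 × 57.7) = 33.97 m/s.
v₀ = 33.97 / sin 40.3° = 33.97 / 0.6468 = 52.5 m/s.

52.5 m/s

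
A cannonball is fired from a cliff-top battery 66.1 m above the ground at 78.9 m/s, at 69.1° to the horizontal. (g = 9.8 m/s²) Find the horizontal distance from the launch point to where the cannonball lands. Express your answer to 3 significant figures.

Components: v_x = 78.9 cos 69.1° = 28.15 m/s, v_y = 78.9 sin 69.1° = 73.71 m/s.
Vertical: 0 = 66.1 + 73.71 t − ½(9.8) t² ⇒ 4.900 t² − 73.71 t − 66.1 = 0.
t = [73.71 + √(5433 + 1296)] / 9.800 = 15.89 s.
Horizontal: R = v_x · t = 28.15 × 15.89 = 447 m.

447 m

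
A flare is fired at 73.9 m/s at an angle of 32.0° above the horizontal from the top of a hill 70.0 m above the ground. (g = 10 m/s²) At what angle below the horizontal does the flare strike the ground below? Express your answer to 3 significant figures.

40.8°

v_x = 73.9 cos 32.0° = 62.67 m/s.
At impact |v_y| = √(v_y0² + 2 g h) = √(39.16² + 2×10×70.0) = 54.16 m/s.
Angle below horizontal = arctan(|v_y| / v_x) = arctan(54.16 / 62.67) = 40.8°.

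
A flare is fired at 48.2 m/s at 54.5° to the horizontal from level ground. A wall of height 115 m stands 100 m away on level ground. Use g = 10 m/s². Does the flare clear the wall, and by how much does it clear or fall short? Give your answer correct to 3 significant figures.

v_x = 48.2 cos 54.5° = 27.99 m/s; v_y0 = 48.2 sin 54.5° = 39.24 m/s.
Time to reach the wall: t = 100 / 27.99 = 3.573 s.
Height at that point: y = 39.24×3.573 − 5.000×3.573² = 76.37 m.
That is 115 − 76.37 = 38.6 m below the top of the wall, so the flare does not clear it.

No — it falls 38.6 m short of clearing the wall.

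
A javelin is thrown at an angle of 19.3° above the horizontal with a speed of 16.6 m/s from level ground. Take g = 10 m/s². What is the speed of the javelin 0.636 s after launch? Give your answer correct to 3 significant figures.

v_x = 16.6 cos 19.3° = 15.67 m/s (constant).
v_y(t) = 16.6 sin 19.3° − g t = 5.487 − 10 × 0.636 = -0.8730 m/s.
Speed = √(v_x² + v_y²) = √(245.5 + 0.7621) = 15.7 m/s.

15.7 m/s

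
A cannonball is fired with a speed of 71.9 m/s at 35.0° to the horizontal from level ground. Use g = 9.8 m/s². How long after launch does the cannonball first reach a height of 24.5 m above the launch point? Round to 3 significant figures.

0.643 s

v_y0 = 71.9 sin 35.0° = 41.24 m/s.
Set y = v_y0 t − ½ g t² = 24.5: 4.900 t² − 41.24 t + 24.5 = 0.
t = [41.24 ± √(1701 − 480.2)] / 9.8 = (41.24 ± 34.94) / 9.8, giving t = 0.643 s or t = 7.77 s.
The cannonball is on the way up at the first time, so t = 0.643 s.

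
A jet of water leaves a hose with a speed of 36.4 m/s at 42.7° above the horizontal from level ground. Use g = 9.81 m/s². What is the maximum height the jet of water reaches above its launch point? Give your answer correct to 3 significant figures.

Vertical component of launch velocity: v_y = 36.4 sin 42.7° = 24.69 m/s.
At the highest point the vertical velocity is zero, so v_y² = 2 g h_max.
h_max = (24.69)² / (2 × 9.81) = 609.6 / 19.62 = 31.1 m.

31.1 m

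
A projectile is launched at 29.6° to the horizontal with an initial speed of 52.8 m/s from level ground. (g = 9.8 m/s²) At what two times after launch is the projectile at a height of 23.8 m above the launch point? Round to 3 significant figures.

v_y0 = 52.8 sin 29.6° = 26.08 m/s.
Set y = v_y0 t − ½ g t² = 23.8: 4.900 t² − 26.08 t + 23.8 = 0.
t = [26.08 ± √(680.2 − 466.5)] / 9.8 = (26.08 ± 14.62) / 9.8, giving t = 1.17 s or t = 4.15 s.
So the projectile is at 23.8 m at t = 1.17 s (rising) and t = 4.15 s (falling).

1.17 s and 4.15 s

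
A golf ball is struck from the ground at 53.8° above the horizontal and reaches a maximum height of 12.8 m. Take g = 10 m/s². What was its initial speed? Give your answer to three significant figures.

At maximum height v_y = 0, so (v₀ sin θ)² = 2 g H.
v₀ sin 53.8° = √(2 × 10 × 12.8) = 16.00 m/s.
v₀ = 16.00 / sin 53.8° = 16.00 / 0.8070 = 19.8 m/s.

19.8 m/s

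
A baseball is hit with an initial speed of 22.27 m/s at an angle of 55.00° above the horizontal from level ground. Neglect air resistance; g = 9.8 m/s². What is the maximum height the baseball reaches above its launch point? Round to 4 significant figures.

16.98 m

Vertical component of launch velocity: v_y = 22.27 sin 55.00° = 18.243 m/s.
At the highest point the vertical velocity is zero, so v_y² = 2 g h_max.
h_max = (18.243)² / (2 × 9.8) = 332.81 / 19.60 = 16.98 m.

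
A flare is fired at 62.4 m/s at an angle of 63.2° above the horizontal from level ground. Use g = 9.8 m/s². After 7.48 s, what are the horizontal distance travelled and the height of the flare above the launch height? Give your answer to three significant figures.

x = 210 m, y = 142 m

v_x = 62.4 cos 63.2° = 28.13 m/s; v_y0 = 62.4 sin 63.2° = 55.70 m/s.
x = v_x t = 28.13 × 7.48 = 210 m.
y = v_y0 t − ½ g t² = 55.70×7.48 − 4.900×7.48² = 142 m.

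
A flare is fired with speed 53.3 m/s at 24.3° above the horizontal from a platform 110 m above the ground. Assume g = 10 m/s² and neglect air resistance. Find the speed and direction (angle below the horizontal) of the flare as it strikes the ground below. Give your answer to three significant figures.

v_x = 53.3 cos 24.3° = 48.58 m/s (constant).
|v_y| at impact = √((21.93)² + 2×10×110) = 51.78 m/s.
Speed = √(48.58² + 51.78²) = 71.0 m/s; angle = arctan(51.78/48.58) = 46.8° below horizontal.

71.0 m/s at 46.8° below the horizontal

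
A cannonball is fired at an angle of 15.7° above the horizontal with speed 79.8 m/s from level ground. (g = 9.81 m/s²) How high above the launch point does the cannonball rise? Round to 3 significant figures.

23.8 m

Vertical component of launch velocity: v_y = 79.8 sin 15.7° = 21.59 m/s.
At the highest point the vertical velocity is zero, so v_y² = 2 g h_max.
h_max = (21.59)² / (2 × 9.81) = 466.1 / 19.62 = 23.8 m.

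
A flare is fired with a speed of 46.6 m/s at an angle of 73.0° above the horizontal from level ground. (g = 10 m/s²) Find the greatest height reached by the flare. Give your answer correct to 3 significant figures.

Vertical component of launch velocity: v_y = 46.6 sin 73.0° = 44.56 m/s.
At the highest point the vertical velocity is zero, so v_y² = 2 g h_max.
h_max = (44.56)² / (2 × 10) = 1986 / 20.00 = 99.3 m.

99.3 m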